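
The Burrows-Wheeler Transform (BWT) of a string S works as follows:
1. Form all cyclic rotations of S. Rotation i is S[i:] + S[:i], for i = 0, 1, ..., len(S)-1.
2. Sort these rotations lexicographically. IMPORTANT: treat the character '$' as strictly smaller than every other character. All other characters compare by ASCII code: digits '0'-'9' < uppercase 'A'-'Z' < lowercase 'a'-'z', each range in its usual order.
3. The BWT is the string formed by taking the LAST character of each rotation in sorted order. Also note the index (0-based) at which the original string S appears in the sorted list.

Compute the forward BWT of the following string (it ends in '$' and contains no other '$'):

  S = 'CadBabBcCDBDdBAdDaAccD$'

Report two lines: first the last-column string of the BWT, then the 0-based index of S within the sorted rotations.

Answer: DaBdDdbc$cCdBDBCaBcADaA
8

Derivation:
All 23 rotations (rotation i = S[i:]+S[:i]):
  rot[0] = CadBabBcCDBDdBAdDaAccD$
  rot[1] = adBabBcCDBDdBAdDaAccD$C
  rot[2] = dBabBcCDBDdBAdDaAccD$Ca
  rot[3] = BabBcCDBDdBAdDaAccD$Cad
  rot[4] = abBcCDBDdBAdDaAccD$CadB
  rot[5] = bBcCDBDdBAdDaAccD$CadBa
  rot[6] = BcCDBDdBAdDaAccD$CadBab
  rot[7] = cCDBDdBAdDaAccD$CadBabB
  rot[8] = CDBDdBAdDaAccD$CadBabBc
  rot[9] = DBDdBAdDaAccD$CadBabBcC
  rot[10] = BDdBAdDaAccD$CadBabBcCD
  rot[11] = DdBAdDaAccD$CadBabBcCDB
  rot[12] = dBAdDaAccD$CadBabBcCDBD
  rot[13] = BAdDaAccD$CadBabBcCDBDd
  rot[14] = AdDaAccD$CadBabBcCDBDdB
  rot[15] = dDaAccD$CadBabBcCDBDdBA
  rot[16] = DaAccD$CadBabBcCDBDdBAd
  rot[17] = aAccD$CadBabBcCDBDdBAdD
  rot[18] = AccD$CadBabBcCDBDdBAdDa
  rot[19] = ccD$CadBabBcCDBDdBAdDaA
  rot[20] = cD$CadBabBcCDBDdBAdDaAc
  rot[21] = D$CadBabBcCDBDdBAdDaAcc
  rot[22] = $CadBabBcCDBDdBAdDaAccD
Sorted (with $ < everything):
  sorted[0] = $CadBabBcCDBDdBAdDaAccD  (last char: 'D')
  sorted[1] = AccD$CadBabBcCDBDdBAdDa  (last char: 'a')
  sorted[2] = AdDaAccD$CadBabBcCDBDdB  (last char: 'B')
  sorted[3] = BAdDaAccD$CadBabBcCDBDd  (last char: 'd')
  sorted[4] = BDdBAdDaAccD$CadBabBcCD  (last char: 'D')
  sorted[5] = BabBcCDBDdBAdDaAccD$Cad  (last char: 'd')
  sorted[6] = BcCDBDdBAdDaAccD$CadBab  (last char: 'b')
  sorted[7] = CDBDdBAdDaAccD$CadBabBc  (last char: 'c')
  sorted[8] = CadBabBcCDBDdBAdDaAccD$  (last char: '$')
  sorted[9] = D$CadBabBcCDBDdBAdDaAcc  (last char: 'c')
  sorted[10] = DBDdBAdDaAccD$CadBabBcC  (last char: 'C')
  sorted[11] = DaAccD$CadBabBcCDBDdBAd  (last char: 'd')
  sorted[12] = DdBAdDaAccD$CadBabBcCDB  (last char: 'B')
  sorted[13] = aAccD$CadBabBcCDBDdBAdD  (last char: 'D')
  sorted[14] = abBcCDBDdBAdDaAccD$CadB  (last char: 'B')
  sorted[15] = adBabBcCDBDdBAdDaAccD$C  (last char: 'C')
  sorted[16] = bBcCDBDdBAdDaAccD$CadBa  (last char: 'a')
  sorted[17] = cCDBDdBAdDaAccD$CadBabB  (last char: 'B')
  sorted[18] = cD$CadBabBcCDBDdBAdDaAc  (last char: 'c')
  sorted[19] = ccD$CadBabBcCDBDdBAdDaA  (last char: 'A')
  sorted[20] = dBAdDaAccD$CadBabBcCDBD  (last char: 'D')
  sorted[21] = dBabBcCDBDdBAdDaAccD$Ca  (last char: 'a')
  sorted[22] = dDaAccD$CadBabBcCDBDdBA  (last char: 'A')
Last column: DaBdDdbc$cCdBDBCaBcADaA
Original string S is at sorted index 8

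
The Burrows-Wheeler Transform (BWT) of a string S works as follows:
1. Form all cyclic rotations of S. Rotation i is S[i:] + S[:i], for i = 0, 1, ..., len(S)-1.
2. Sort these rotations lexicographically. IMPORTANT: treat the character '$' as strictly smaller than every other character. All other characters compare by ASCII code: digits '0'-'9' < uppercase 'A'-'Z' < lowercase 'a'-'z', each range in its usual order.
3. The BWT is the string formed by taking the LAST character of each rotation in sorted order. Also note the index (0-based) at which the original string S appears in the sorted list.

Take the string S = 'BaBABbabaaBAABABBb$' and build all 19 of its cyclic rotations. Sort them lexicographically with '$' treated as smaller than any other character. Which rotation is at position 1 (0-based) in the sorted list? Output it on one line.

All 19 rotations (rotation i = S[i:]+S[:i]):
  rot[0] = BaBABbabaaBAABABBb$
  rot[1] = aBABbabaaBAABABBb$B
  rot[2] = BABbabaaBAABABBb$Ba
  rot[3] = ABbabaaBAABABBb$BaB
  rot[4] = BbabaaBAABABBb$BaBA
  rot[5] = babaaBAABABBb$BaBAB
  rot[6] = abaaBAABABBb$BaBABb
  rot[7] = baaBAABABBb$BaBABba
  rot[8] = aaBAABABBb$BaBABbab
  rot[9] = aBAABABBb$BaBABbaba
  rot[10] = BAABABBb$BaBABbabaa
  rot[11] = AABABBb$BaBABbabaaB
  rot[12] = ABABBb$BaBABbabaaBA
  rot[13] = BABBb$BaBABbabaaBAA
  rot[14] = ABBb$BaBABbabaaBAAB
  rot[15] = BBb$BaBABbabaaBAABA
  rot[16] = Bb$BaBABbabaaBAABAB
  rot[17] = b$BaBABbabaaBAABABB
  rot[18] = $BaBABbabaaBAABABBb
Sorted (with $ < everything):
  sorted[0] = $BaBABbabaaBAABABBb
  sorted[1] = AABABBb$BaBABbabaaB
  sorted[2] = ABABBb$BaBABbabaaBA
  sorted[3] = ABBb$BaBABbabaaBAAB
  sorted[4] = ABbabaaBAABABBb$BaB
  sorted[5] = BAABABBb$BaBABbabaa
  sorted[6] = BABBb$BaBABbabaaBAA
  sorted[7] = BABbabaaBAABABBb$Ba
  sorted[8] = BBb$BaBABbabaaBAABA
  sorted[9] = BaBABbabaaBAABABBb$
  sorted[10] = Bb$BaBABbabaaBAABAB
  sorted[11] = BbabaaBAABABBb$BaBA
  sorted[12] = aBAABABBb$BaBABbaba
  sorted[13] = aBABbabaaBAABABBb$B
  sorted[14] = aaBAABABBb$BaBABbab
  sorted[15] = abaaBAABABBb$BaBABb
  sorted[16] = b$BaBABbabaaBAABABB
  sorted[17] = baaBAABABBb$BaBABba
  sorted[18] = babaaBAABABBb$BaBAB
sorted[1] = AABABBb$BaBABbabaaB

Answer: AABABBb$BaBABbabaaB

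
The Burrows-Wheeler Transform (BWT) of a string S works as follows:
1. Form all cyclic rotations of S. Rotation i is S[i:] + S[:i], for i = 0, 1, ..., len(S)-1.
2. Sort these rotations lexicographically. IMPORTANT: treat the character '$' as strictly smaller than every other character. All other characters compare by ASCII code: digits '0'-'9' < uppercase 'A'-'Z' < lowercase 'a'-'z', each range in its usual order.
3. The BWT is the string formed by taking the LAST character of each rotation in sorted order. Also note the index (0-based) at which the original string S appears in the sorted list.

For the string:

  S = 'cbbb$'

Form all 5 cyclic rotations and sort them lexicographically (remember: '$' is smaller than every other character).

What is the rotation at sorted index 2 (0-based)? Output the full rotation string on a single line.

All 5 rotations (rotation i = S[i:]+S[:i]):
  rot[0] = cbbb$
  rot[1] = bbb$c
  rot[2] = bb$cb
  rot[3] = b$cbb
  rot[4] = $cbbb
Sorted (with $ < everything):
  sorted[0] = $cbbb
  sorted[1] = b$cbb
  sorted[2] = bb$cb
  sorted[3] = bbb$c
  sorted[4] = cbbb$
sorted[2] = bb$cb

Answer: bb$cb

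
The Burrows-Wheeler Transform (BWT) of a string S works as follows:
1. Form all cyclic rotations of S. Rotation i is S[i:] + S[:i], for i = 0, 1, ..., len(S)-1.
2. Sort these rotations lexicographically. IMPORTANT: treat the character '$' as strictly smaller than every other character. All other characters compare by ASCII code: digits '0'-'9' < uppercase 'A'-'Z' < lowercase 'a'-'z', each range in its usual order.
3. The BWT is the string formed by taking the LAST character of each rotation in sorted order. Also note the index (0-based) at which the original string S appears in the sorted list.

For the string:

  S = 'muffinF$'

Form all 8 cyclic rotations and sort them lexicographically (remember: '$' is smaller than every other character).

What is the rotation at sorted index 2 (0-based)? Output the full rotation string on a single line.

Answer: ffinF$mu

Derivation:
All 8 rotations (rotation i = S[i:]+S[:i]):
  rot[0] = muffinF$
  rot[1] = uffinF$m
  rot[2] = ffinF$mu
  rot[3] = finF$muf
  rot[4] = inF$muff
  rot[5] = nF$muffi
  rot[6] = F$muffin
  rot[7] = $muffinF
Sorted (with $ < everything):
  sorted[0] = $muffinF
  sorted[1] = F$muffin
  sorted[2] = ffinF$mu
  sorted[3] = finF$muf
  sorted[4] = inF$muff
  sorted[5] = muffinF$
  sorted[6] = nF$muffi
  sorted[7] = uffinF$m
sorted[2] = ffinF$mu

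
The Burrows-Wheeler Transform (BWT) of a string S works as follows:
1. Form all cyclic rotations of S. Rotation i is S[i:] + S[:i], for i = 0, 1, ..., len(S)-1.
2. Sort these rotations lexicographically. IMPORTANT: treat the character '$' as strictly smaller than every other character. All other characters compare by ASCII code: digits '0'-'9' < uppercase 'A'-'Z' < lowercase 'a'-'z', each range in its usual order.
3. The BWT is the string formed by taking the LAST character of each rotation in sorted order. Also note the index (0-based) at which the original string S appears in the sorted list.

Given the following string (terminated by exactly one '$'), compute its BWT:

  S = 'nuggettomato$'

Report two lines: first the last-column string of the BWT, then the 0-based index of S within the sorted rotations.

All 13 rotations (rotation i = S[i:]+S[:i]):
  rot[0] = nuggettomato$
  rot[1] = uggettomato$n
  rot[2] = ggettomato$nu
  rot[3] = gettomato$nug
  rot[4] = ettomato$nugg
  rot[5] = ttomato$nugge
  rot[6] = tomato$nugget
  rot[7] = omato$nuggett
  rot[8] = mato$nuggetto
  rot[9] = ato$nuggettom
  rot[10] = to$nuggettoma
  rot[11] = o$nuggettomat
  rot[12] = $nuggettomato
Sorted (with $ < everything):
  sorted[0] = $nuggettomato  (last char: 'o')
  sorted[1] = ato$nuggettom  (last char: 'm')
  sorted[2] = ettomato$nugg  (last char: 'g')
  sorted[3] = gettomato$nug  (last char: 'g')
  sorted[4] = ggettomato$nu  (last char: 'u')
  sorted[5] = mato$nuggetto  (last char: 'o')
  sorted[6] = nuggettomato$  (last char: '$')
  sorted[7] = o$nuggettomat  (last char: 't')
  sorted[8] = omato$nuggett  (last char: 't')
  sorted[9] = to$nuggettoma  (last char: 'a')
  sorted[10] = tomato$nugget  (last char: 't')
  sorted[11] = ttomato$nugge  (last char: 'e')
  sorted[12] = uggettomato$n  (last char: 'n')
Last column: omgguo$ttaten
Original string S is at sorted index 6

Answer: omgguo$ttaten
6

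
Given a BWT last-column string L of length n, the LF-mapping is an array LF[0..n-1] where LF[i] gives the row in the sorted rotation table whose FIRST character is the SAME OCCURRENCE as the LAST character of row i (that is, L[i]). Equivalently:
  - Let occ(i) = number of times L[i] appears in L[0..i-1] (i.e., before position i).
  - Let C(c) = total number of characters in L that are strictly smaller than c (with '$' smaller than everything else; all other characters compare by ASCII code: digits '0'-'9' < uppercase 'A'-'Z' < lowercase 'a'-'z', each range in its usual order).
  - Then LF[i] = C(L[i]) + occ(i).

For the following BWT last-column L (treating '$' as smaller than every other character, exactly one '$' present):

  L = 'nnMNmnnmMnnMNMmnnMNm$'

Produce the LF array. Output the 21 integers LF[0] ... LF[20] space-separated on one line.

Char counts: '$':1, 'M':5, 'N':3, 'm':4, 'n':8
C (first-col start): C('$')=0, C('M')=1, C('N')=6, C('m')=9, C('n')=13
L[0]='n': occ=0, LF[0]=C('n')+0=13+0=13
L[1]='n': occ=1, LF[1]=C('n')+1=13+1=14
L[2]='M': occ=0, LF[2]=C('M')+0=1+0=1
L[3]='N': occ=0, LF[3]=C('N')+0=6+0=6
L[4]='m': occ=0, LF[4]=C('m')+0=9+0=9
L[5]='n': occ=2, LF[5]=C('n')+2=13+2=15
L[6]='n': occ=3, LF[6]=C('n')+3=13+3=16
L[7]='m': occ=1, LF[7]=C('m')+1=9+1=10
L[8]='M': occ=1, LF[8]=C('M')+1=1+1=2
L[9]='n': occ=4, LF[9]=C('n')+4=13+4=17
L[10]='n': occ=5, LF[10]=C('n')+5=13+5=18
L[11]='M': occ=2, LF[11]=C('M')+2=1+2=3
L[12]='N': occ=1, LF[12]=C('N')+1=6+1=7
L[13]='M': occ=3, LF[13]=C('M')+3=1+3=4
L[14]='m': occ=2, LF[14]=C('m')+2=9+2=11
L[15]='n': occ=6, LF[15]=C('n')+6=13+6=19
L[16]='n': occ=7, LF[16]=C('n')+7=13+7=20
L[17]='M': occ=4, LF[17]=C('M')+4=1+4=5
L[18]='N': occ=2, LF[18]=C('N')+2=6+2=8
L[19]='m': occ=3, LF[19]=C('m')+3=9+3=12
L[20]='$': occ=0, LF[20]=C('$')+0=0+0=0

Answer: 13 14 1 6 9 15 16 10 2 17 18 3 7 4 11 19 20 5 8 12 0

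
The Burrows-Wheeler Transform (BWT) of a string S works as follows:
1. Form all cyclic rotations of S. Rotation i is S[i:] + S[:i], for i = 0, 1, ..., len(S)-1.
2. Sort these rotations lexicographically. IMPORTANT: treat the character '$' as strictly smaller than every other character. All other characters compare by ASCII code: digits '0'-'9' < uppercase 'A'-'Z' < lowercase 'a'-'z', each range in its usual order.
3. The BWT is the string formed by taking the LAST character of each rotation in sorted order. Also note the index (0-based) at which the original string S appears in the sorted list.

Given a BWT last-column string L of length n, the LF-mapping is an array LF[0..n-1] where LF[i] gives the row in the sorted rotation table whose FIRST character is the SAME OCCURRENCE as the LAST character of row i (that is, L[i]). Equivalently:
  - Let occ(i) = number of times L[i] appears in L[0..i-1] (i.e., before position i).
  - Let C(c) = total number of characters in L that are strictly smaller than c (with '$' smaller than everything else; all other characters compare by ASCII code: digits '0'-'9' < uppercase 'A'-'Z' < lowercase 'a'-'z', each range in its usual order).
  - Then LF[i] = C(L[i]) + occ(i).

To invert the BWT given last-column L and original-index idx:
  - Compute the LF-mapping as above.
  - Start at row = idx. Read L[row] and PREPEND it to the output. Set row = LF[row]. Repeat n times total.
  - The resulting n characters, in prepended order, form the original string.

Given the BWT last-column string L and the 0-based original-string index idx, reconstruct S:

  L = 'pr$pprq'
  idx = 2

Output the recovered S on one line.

LF mapping: 1 5 0 2 3 6 4
Walk LF starting at row 2, prepending L[row]:
  step 1: row=2, L[2]='$', prepend. Next row=LF[2]=0
  step 2: row=0, L[0]='p', prepend. Next row=LF[0]=1
  step 3: row=1, L[1]='r', prepend. Next row=LF[1]=5
  step 4: row=5, L[5]='r', prepend. Next row=LF[5]=6
  step 5: row=6, L[6]='q', prepend. Next row=LF[6]=4
  step 6: row=4, L[4]='p', prepend. Next row=LF[4]=3
  step 7: row=3, L[3]='p', prepend. Next row=LF[3]=2
Reversed output: ppqrrp$

Answer: ppqrrp$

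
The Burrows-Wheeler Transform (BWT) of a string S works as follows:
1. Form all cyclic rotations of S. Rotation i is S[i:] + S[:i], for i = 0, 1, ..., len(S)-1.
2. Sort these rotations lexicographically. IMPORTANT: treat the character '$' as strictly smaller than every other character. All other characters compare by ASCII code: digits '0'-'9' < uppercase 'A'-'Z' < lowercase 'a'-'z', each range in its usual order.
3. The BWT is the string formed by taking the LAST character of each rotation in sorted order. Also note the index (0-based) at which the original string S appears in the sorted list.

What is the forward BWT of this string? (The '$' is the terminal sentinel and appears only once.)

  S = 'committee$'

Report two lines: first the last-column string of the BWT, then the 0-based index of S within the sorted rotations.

Answer: e$etmmocti
1

Derivation:
All 10 rotations (rotation i = S[i:]+S[:i]):
  rot[0] = committee$
  rot[1] = ommittee$c
  rot[2] = mmittee$co
  rot[3] = mittee$com
  rot[4] = ittee$comm
  rot[5] = ttee$commi
  rot[6] = tee$commit
  rot[7] = ee$committ
  rot[8] = e$committe
  rot[9] = $committee
Sorted (with $ < everything):
  sorted[0] = $committee  (last char: 'e')
  sorted[1] = committee$  (last char: '$')
  sorted[2] = e$committe  (last char: 'e')
  sorted[3] = ee$committ  (last char: 't')
  sorted[4] = ittee$comm  (last char: 'm')
  sorted[5] = mittee$com  (last char: 'm')
  sorted[6] = mmittee$co  (last char: 'o')
  sorted[7] = ommittee$c  (last char: 'c')
  sorted[8] = tee$commit  (last char: 't')
  sorted[9] = ttee$commi  (last char: 'i')
Last column: e$etmmocti
Original string S is at sorted index 1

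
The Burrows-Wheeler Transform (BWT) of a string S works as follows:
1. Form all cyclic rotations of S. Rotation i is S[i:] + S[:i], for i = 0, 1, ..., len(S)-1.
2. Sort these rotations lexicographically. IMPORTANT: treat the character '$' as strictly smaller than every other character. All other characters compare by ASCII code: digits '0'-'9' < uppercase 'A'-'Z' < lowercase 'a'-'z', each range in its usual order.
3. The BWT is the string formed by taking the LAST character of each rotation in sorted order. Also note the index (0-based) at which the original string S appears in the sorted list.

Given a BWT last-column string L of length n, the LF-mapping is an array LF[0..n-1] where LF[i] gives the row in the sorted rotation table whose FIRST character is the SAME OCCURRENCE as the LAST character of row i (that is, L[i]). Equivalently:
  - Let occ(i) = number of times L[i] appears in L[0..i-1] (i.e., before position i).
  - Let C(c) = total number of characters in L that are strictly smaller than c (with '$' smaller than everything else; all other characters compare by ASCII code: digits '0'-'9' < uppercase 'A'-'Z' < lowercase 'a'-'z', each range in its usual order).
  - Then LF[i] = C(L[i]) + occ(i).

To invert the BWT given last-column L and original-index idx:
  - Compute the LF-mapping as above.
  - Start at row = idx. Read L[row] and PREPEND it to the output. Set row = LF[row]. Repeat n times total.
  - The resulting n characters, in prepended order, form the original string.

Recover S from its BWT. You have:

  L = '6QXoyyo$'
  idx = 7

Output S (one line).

LF mapping: 1 2 3 4 6 7 5 0
Walk LF starting at row 7, prepending L[row]:
  step 1: row=7, L[7]='$', prepend. Next row=LF[7]=0
  step 2: row=0, L[0]='6', prepend. Next row=LF[0]=1
  step 3: row=1, L[1]='Q', prepend. Next row=LF[1]=2
  step 4: row=2, L[2]='X', prepend. Next row=LF[2]=3
  step 5: row=3, L[3]='o', prepend. Next row=LF[3]=4
  step 6: row=4, L[4]='y', prepend. Next row=LF[4]=6
  step 7: row=6, L[6]='o', prepend. Next row=LF[6]=5
  step 8: row=5, L[5]='y', prepend. Next row=LF[5]=7
Reversed output: yoyoXQ6$

Answer: yoyoXQ6$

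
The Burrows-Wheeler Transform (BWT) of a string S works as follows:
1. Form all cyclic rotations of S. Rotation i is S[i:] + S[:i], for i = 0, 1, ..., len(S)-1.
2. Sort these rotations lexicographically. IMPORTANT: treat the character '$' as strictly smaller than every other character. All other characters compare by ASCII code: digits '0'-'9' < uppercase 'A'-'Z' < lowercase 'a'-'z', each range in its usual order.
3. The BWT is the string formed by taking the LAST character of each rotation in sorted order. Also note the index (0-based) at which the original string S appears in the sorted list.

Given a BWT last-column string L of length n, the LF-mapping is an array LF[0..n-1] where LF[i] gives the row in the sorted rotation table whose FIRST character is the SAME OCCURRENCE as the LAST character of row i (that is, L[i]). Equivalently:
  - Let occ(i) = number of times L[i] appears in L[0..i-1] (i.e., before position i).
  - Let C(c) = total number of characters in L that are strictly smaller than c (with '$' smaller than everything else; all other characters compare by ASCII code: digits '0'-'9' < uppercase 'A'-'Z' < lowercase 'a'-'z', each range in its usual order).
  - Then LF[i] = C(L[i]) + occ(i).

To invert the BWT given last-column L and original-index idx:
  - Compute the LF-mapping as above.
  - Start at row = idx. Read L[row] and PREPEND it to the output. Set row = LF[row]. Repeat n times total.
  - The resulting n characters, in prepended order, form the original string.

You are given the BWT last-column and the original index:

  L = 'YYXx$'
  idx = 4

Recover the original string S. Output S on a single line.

Answer: xYXY$

Derivation:
LF mapping: 2 3 1 4 0
Walk LF starting at row 4, prepending L[row]:
  step 1: row=4, L[4]='$', prepend. Next row=LF[4]=0
  step 2: row=0, L[0]='Y', prepend. Next row=LF[0]=2
  step 3: row=2, L[2]='X', prepend. Next row=LF[2]=1
  step 4: row=1, L[1]='Y', prepend. Next row=LF[1]=3
  step 5: row=3, L[3]='x', prepend. Next row=LF[3]=4
Reversed output: xYXY$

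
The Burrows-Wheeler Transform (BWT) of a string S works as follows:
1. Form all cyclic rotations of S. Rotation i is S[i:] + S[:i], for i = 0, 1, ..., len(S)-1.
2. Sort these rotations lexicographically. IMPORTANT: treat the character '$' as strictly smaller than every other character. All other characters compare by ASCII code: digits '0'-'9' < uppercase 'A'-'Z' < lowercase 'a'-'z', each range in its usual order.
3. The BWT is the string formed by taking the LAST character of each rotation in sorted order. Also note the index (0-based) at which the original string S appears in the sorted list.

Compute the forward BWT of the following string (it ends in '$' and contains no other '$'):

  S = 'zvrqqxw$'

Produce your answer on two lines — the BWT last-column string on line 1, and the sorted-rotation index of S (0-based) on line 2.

All 8 rotations (rotation i = S[i:]+S[:i]):
  rot[0] = zvrqqxw$
  rot[1] = vrqqxw$z
  rot[2] = rqqxw$zv
  rot[3] = qqxw$zvr
  rot[4] = qxw$zvrq
  rot[5] = xw$zvrqq
  rot[6] = w$zvrqqx
  rot[7] = $zvrqqxw
Sorted (with $ < everything):
  sorted[0] = $zvrqqxw  (last char: 'w')
  sorted[1] = qqxw$zvr  (last char: 'r')
  sorted[2] = qxw$zvrq  (last char: 'q')
  sorted[3] = rqqxw$zv  (last char: 'v')
  sorted[4] = vrqqxw$z  (last char: 'z')
  sorted[5] = w$zvrqqx  (last char: 'x')
  sorted[6] = xw$zvrqq  (last char: 'q')
  sorted[7] = zvrqqxw$  (last char: '$')
Last column: wrqvzxq$
Original string S is at sorted index 7

Answer: wrqvzxq$
7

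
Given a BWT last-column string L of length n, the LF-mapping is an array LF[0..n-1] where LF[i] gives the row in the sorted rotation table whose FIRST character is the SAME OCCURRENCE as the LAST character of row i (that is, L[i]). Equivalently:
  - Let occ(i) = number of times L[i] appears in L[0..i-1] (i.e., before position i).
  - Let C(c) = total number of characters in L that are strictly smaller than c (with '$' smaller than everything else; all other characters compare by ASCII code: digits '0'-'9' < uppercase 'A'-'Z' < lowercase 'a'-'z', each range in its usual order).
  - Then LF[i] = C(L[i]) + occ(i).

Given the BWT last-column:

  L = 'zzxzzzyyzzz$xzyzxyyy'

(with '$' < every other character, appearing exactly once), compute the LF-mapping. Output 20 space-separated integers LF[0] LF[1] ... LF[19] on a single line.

Answer: 10 11 1 12 13 14 4 5 15 16 17 0 2 18 6 19 3 7 8 9

Derivation:
Char counts: '$':1, 'x':3, 'y':6, 'z':10
C (first-col start): C('$')=0, C('x')=1, C('y')=4, C('z')=10
L[0]='z': occ=0, LF[0]=C('z')+0=10+0=10
L[1]='z': occ=1, LF[1]=C('z')+1=10+1=11
L[2]='x': occ=0, LF[2]=C('x')+0=1+0=1
L[3]='z': occ=2, LF[3]=C('z')+2=10+2=12
L[4]='z': occ=3, LF[4]=C('z')+3=10+3=13
L[5]='z': occ=4, LF[5]=C('z')+4=10+4=14
L[6]='y': occ=0, LF[6]=C('y')+0=4+0=4
L[7]='y': occ=1, LF[7]=C('y')+1=4+1=5
L[8]='z': occ=5, LF[8]=C('z')+5=10+5=15
L[9]='z': occ=6, LF[9]=C('z')+6=10+6=16
L[10]='z': occ=7, LF[10]=C('z')+7=10+7=17
L[11]='$': occ=0, LF[11]=C('$')+0=0+0=0
L[12]='x': occ=1, LF[12]=C('x')+1=1+1=2
L[13]='z': occ=8, LF[13]=C('z')+8=10+8=18
L[14]='y': occ=2, LF[14]=C('y')+2=4+2=6
L[15]='z': occ=9, LF[15]=C('z')+9=10+9=19
L[16]='x': occ=2, LF[16]=C('x')+2=1+2=3
L[17]='y': occ=3, LF[17]=C('y')+3=4+3=7
L[18]='y': occ=4, LF[18]=C('y')+4=4+4=8
L[19]='y': occ=5, LF[19]=C('y')+5=4+5=9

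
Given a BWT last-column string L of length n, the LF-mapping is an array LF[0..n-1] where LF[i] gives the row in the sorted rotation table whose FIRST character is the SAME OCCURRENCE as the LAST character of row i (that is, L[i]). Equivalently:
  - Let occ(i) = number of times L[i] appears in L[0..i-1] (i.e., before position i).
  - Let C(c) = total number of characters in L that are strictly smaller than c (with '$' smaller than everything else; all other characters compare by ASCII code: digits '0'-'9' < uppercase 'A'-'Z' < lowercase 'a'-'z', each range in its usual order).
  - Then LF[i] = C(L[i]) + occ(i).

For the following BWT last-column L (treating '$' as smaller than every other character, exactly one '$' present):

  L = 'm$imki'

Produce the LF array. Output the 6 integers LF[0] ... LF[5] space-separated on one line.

Char counts: '$':1, 'i':2, 'k':1, 'm':2
C (first-col start): C('$')=0, C('i')=1, C('k')=3, C('m')=4
L[0]='m': occ=0, LF[0]=C('m')+0=4+0=4
L[1]='$': occ=0, LF[1]=C('$')+0=0+0=0
L[2]='i': occ=0, LF[2]=C('i')+0=1+0=1
L[3]='m': occ=1, LF[3]=C('m')+1=4+1=5
L[4]='k': occ=0, LF[4]=C('k')+0=3+0=3
L[5]='i': occ=1, LF[5]=C('i')+1=1+1=2

Answer: 4 0 1 5 3 2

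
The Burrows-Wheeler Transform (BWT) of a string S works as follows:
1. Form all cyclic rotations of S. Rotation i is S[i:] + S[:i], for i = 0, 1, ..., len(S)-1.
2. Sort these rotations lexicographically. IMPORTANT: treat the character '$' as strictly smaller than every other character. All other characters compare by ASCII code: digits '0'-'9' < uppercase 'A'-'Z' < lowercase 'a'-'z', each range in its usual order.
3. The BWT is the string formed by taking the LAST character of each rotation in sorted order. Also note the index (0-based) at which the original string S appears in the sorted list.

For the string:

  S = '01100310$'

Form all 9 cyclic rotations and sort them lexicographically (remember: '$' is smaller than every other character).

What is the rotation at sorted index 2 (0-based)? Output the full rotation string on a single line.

Answer: 00310$011

Derivation:
All 9 rotations (rotation i = S[i:]+S[:i]):
  rot[0] = 01100310$
  rot[1] = 1100310$0
  rot[2] = 100310$01
  rot[3] = 00310$011
  rot[4] = 0310$0110
  rot[5] = 310$01100
  rot[6] = 10$011003
  rot[7] = 0$0110031
  rot[8] = $01100310
Sorted (with $ < everything):
  sorted[0] = $01100310
  sorted[1] = 0$0110031
  sorted[2] = 00310$011
  sorted[3] = 01100310$
  sorted[4] = 0310$0110
  sorted[5] = 10$011003
  sorted[6] = 100310$01
  sorted[7] = 1100310$0
  sorted[8] = 310$01100
sorted[2] = 00310$011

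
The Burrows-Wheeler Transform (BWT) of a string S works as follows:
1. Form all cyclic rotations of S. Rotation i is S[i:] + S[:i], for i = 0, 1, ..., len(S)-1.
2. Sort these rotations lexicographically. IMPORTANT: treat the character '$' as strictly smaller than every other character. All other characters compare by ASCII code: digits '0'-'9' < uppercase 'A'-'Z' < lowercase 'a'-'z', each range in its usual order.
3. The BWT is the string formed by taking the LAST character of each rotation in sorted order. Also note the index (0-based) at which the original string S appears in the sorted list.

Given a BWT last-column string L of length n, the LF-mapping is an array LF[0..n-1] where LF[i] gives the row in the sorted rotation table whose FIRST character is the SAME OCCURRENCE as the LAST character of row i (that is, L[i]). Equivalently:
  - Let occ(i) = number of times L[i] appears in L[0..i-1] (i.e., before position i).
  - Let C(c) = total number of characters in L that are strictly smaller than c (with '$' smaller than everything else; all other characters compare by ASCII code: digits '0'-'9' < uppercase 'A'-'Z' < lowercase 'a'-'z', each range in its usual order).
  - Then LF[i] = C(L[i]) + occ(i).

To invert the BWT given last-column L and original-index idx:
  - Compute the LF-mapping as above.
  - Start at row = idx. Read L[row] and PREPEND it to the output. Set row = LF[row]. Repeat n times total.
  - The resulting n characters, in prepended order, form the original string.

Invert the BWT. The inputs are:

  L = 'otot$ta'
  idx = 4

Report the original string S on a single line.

LF mapping: 2 4 3 5 0 6 1
Walk LF starting at row 4, prepending L[row]:
  step 1: row=4, L[4]='$', prepend. Next row=LF[4]=0
  step 2: row=0, L[0]='o', prepend. Next row=LF[0]=2
  step 3: row=2, L[2]='o', prepend. Next row=LF[2]=3
  step 4: row=3, L[3]='t', prepend. Next row=LF[3]=5
  step 5: row=5, L[5]='t', prepend. Next row=LF[5]=6
  step 6: row=6, L[6]='a', prepend. Next row=LF[6]=1
  step 7: row=1, L[1]='t', prepend. Next row=LF[1]=4
Reversed output: tattoo$

Answer: tattoo$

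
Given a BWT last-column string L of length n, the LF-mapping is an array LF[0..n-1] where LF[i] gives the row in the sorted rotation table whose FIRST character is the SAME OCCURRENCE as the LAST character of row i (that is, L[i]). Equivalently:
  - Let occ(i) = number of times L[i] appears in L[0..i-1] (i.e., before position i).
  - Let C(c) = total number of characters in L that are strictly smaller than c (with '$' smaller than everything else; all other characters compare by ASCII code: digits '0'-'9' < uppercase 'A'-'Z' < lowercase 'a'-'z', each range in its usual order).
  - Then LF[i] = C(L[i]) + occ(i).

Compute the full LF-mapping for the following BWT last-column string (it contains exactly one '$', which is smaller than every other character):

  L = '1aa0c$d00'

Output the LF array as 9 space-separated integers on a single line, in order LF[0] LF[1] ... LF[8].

Answer: 4 5 6 1 7 0 8 2 3

Derivation:
Char counts: '$':1, '0':3, '1':1, 'a':2, 'c':1, 'd':1
C (first-col start): C('$')=0, C('0')=1, C('1')=4, C('a')=5, C('c')=7, C('d')=8
L[0]='1': occ=0, LF[0]=C('1')+0=4+0=4
L[1]='a': occ=0, LF[1]=C('a')+0=5+0=5
L[2]='a': occ=1, LF[2]=C('a')+1=5+1=6
L[3]='0': occ=0, LF[3]=C('0')+0=1+0=1
L[4]='c': occ=0, LF[4]=C('c')+0=7+0=7
L[5]='$': occ=0, LF[5]=C('$')+0=0+0=0
L[6]='d': occ=0, LF[6]=C('d')+0=8+0=8
L[7]='0': occ=1, LF[7]=C('0')+1=1+1=2
L[8]='0': occ=2, LF[8]=C('0')+2=1+2=3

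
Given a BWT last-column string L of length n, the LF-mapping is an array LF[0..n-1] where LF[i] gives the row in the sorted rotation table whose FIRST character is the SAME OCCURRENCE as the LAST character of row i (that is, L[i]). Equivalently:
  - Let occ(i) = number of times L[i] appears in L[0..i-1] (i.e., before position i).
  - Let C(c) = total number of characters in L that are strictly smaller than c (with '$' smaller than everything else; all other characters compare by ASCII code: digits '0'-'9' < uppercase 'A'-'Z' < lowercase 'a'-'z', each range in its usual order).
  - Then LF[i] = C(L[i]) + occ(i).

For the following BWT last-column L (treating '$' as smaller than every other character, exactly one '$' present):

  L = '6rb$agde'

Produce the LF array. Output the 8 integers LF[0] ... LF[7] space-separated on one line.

Answer: 1 7 3 0 2 6 4 5

Derivation:
Char counts: '$':1, '6':1, 'a':1, 'b':1, 'd':1, 'e':1, 'g':1, 'r':1
C (first-col start): C('$')=0, C('6')=1, C('a')=2, C('b')=3, C('d')=4, C('e')=5, C('g')=6, C('r')=7
L[0]='6': occ=0, LF[0]=C('6')+0=1+0=1
L[1]='r': occ=0, LF[1]=C('r')+0=7+0=7
L[2]='b': occ=0, LF[2]=C('b')+0=3+0=3
L[3]='$': occ=0, LF[3]=C('$')+0=0+0=0
L[4]='a': occ=0, LF[4]=C('a')+0=2+0=2
L[5]='g': occ=0, LF[5]=C('g')+0=6+0=6
L[6]='d': occ=0, LF[6]=C('d')+0=4+0=4
L[7]='e': occ=0, LF[7]=C('e')+0=5+0=5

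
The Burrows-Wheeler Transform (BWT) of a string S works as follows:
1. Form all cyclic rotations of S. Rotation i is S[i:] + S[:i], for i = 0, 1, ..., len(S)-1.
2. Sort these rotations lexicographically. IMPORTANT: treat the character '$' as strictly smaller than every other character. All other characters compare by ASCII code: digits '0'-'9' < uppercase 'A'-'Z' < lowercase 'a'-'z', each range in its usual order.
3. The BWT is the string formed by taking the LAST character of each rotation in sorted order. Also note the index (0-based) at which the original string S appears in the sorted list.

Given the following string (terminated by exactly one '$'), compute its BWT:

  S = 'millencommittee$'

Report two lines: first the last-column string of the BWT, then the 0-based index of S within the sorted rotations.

All 16 rotations (rotation i = S[i:]+S[:i]):
  rot[0] = millencommittee$
  rot[1] = illencommittee$m
  rot[2] = llencommittee$mi
  rot[3] = lencommittee$mil
  rot[4] = encommittee$mill
  rot[5] = ncommittee$mille
  rot[6] = committee$millen
  rot[7] = ommittee$millenc
  rot[8] = mmittee$millenco
  rot[9] = mittee$millencom
  rot[10] = ittee$millencomm
  rot[11] = ttee$millencommi
  rot[12] = tee$millencommit
  rot[13] = ee$millencommitt
  rot[14] = e$millencommitte
  rot[15] = $millencommittee
Sorted (with $ < everything):
  sorted[0] = $millencommittee  (last char: 'e')
  sorted[1] = committee$millen  (last char: 'n')
  sorted[2] = e$millencommitte  (last char: 'e')
  sorted[3] = ee$millencommitt  (last char: 't')
  sorted[4] = encommittee$mill  (last char: 'l')
  sorted[5] = illencommittee$m  (last char: 'm')
  sorted[6] = ittee$millencomm  (last char: 'm')
  sorted[7] = lencommittee$mil  (last char: 'l')
  sorted[8] = llencommittee$mi  (last char: 'i')
  sorted[9] = millencommittee$  (last char: '$')
  sorted[10] = mittee$millencom  (last char: 'm')
  sorted[11] = mmittee$millenco  (last char: 'o')
  sorted[12] = ncommittee$mille  (last char: 'e')
  sorted[13] = ommittee$millenc  (last char: 'c')
  sorted[14] = tee$millencommit  (last char: 't')
  sorted[15] = ttee$millencommi  (last char: 'i')
Last column: enetlmmli$moecti
Original string S is at sorted index 9

Answer: enetlmmli$moecti
9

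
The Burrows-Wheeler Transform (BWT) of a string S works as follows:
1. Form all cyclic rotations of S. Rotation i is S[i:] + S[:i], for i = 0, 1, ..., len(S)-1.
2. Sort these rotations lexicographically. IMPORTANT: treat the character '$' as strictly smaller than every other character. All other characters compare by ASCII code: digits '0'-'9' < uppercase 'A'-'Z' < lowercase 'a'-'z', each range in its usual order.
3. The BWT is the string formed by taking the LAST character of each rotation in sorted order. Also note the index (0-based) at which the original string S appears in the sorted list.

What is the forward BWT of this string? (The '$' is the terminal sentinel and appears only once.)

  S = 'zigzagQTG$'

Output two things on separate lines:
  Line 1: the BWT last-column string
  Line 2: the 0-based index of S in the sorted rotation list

Answer: GTgQzaizg$
9

Derivation:
All 10 rotations (rotation i = S[i:]+S[:i]):
  rot[0] = zigzagQTG$
  rot[1] = igzagQTG$z
  rot[2] = gzagQTG$zi
  rot[3] = zagQTG$zig
  rot[4] = agQTG$zigz
  rot[5] = gQTG$zigza
  rot[6] = QTG$zigzag
  rot[7] = TG$zigzagQ
  rot[8] = G$zigzagQT
  rot[9] = $zigzagQTG
Sorted (with $ < everything):
  sorted[0] = $zigzagQTG  (last char: 'G')
  sorted[1] = G$zigzagQT  (last char: 'T')
  sorted[2] = QTG$zigzag  (last char: 'g')
  sorted[3] = TG$zigzagQ  (last char: 'Q')
  sorted[4] = agQTG$zigz  (last char: 'z')
  sorted[5] = gQTG$zigza  (last char: 'a')
  sorted[6] = gzagQTG$zi  (last char: 'i')
  sorted[7] = igzagQTG$z  (last char: 'z')
  sorted[8] = zagQTG$zig  (last char: 'g')
  sorted[9] = zigzagQTG$  (last char: '$')
Last column: GTgQzaizg$
Original string S is at sorted index 9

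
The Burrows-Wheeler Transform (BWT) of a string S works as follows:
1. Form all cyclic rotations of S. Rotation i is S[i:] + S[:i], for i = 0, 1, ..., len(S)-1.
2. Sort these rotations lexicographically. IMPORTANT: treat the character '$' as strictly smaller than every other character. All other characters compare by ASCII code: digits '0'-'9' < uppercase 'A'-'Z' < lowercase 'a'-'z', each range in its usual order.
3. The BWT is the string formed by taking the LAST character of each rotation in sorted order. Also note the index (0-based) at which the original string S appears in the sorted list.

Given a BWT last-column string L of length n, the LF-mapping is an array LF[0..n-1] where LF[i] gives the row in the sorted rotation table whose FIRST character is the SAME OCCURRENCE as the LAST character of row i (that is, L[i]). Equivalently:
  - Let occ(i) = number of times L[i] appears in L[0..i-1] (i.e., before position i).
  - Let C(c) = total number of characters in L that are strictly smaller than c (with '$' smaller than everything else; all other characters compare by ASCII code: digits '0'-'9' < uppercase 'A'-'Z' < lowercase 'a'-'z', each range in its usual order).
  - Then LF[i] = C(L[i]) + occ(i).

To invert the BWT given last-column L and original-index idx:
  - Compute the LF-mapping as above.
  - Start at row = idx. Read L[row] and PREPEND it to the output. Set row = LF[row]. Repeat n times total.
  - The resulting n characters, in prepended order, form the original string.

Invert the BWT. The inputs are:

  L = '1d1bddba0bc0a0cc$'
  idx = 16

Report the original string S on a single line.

LF mapping: 4 14 5 8 15 16 9 6 1 10 11 2 7 3 12 13 0
Walk LF starting at row 16, prepending L[row]:
  step 1: row=16, L[16]='$', prepend. Next row=LF[16]=0
  step 2: row=0, L[0]='1', prepend. Next row=LF[0]=4
  step 3: row=4, L[4]='d', prepend. Next row=LF[4]=15
  step 4: row=15, L[15]='c', prepend. Next row=LF[15]=13
  step 5: row=13, L[13]='0', prepend. Next row=LF[13]=3
  step 6: row=3, L[3]='b', prepend. Next row=LF[3]=8
  step 7: row=8, L[8]='0', prepend. Next row=LF[8]=1
  step 8: row=1, L[1]='d', prepend. Next row=LF[1]=14
  step 9: row=14, L[14]='c', prepend. Next row=LF[14]=12
  step 10: row=12, L[12]='a', prepend. Next row=LF[12]=7
  step 11: row=7, L[7]='a', prepend. Next row=LF[7]=6
  step 12: row=6, L[6]='b', prepend. Next row=LF[6]=9
  step 13: row=9, L[9]='b', prepend. Next row=LF[9]=10
  step 14: row=10, L[10]='c', prepend. Next row=LF[10]=11
  step 15: row=11, L[11]='0', prepend. Next row=LF[11]=2
  step 16: row=2, L[2]='1', prepend. Next row=LF[2]=5
  step 17: row=5, L[5]='d', prepend. Next row=LF[5]=16
Reversed output: d10cbbaacd0b0cd1$

Answer: d10cbbaacd0b0cd1$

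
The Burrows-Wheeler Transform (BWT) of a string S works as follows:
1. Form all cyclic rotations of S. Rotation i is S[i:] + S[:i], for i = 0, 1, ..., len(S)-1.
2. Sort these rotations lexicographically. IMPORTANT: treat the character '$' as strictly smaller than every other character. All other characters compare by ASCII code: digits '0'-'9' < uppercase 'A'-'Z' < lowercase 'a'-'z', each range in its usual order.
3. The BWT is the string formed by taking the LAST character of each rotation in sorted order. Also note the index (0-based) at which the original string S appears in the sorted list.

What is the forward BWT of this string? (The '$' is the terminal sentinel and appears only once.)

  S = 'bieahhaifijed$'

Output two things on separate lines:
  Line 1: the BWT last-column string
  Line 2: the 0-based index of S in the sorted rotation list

Answer: deh$eijihabafi
3

Derivation:
All 14 rotations (rotation i = S[i:]+S[:i]):
  rot[0] = bieahhaifijed$
  rot[1] = ieahhaifijed$b
  rot[2] = eahhaifijed$bi
  rot[3] = ahhaifijed$bie
  rot[4] = hhaifijed$biea
  rot[5] = haifijed$bieah
  rot[6] = aifijed$bieahh
  rot[7] = ifijed$bieahha
  rot[8] = fijed$bieahhai
  rot[9] = ijed$bieahhaif
  rot[10] = jed$bieahhaifi
  rot[11] = ed$bieahhaifij
  rot[12] = d$bieahhaifije
  rot[13] = $bieahhaifijed
Sorted (with $ < everything):
  sorted[0] = $bieahhaifijed  (last char: 'd')
  sorted[1] = ahhaifijed$bie  (last char: 'e')
  sorted[2] = aifijed$bieahh  (last char: 'h')
  sorted[3] = bieahhaifijed$  (last char: '$')
  sorted[4] = d$bieahhaifije  (last char: 'e')
  sorted[5] = eahhaifijed$bi  (last char: 'i')
  sorted[6] = ed$bieahhaifij  (last char: 'j')
  sorted[7] = fijed$bieahhai  (last char: 'i')
  sorted[8] = haifijed$bieah  (last char: 'h')
  sorted[9] = hhaifijed$biea  (last char: 'a')
  sorted[10] = ieahhaifijed$b  (last char: 'b')
  sorted[11] = ifijed$bieahha  (last char: 'a')
  sorted[12] = ijed$bieahhaif  (last char: 'f')
  sorted[13] = jed$bieahhaifi  (last char: 'i')
Last column: deh$eijihabafi
Original string S is at sorted index 3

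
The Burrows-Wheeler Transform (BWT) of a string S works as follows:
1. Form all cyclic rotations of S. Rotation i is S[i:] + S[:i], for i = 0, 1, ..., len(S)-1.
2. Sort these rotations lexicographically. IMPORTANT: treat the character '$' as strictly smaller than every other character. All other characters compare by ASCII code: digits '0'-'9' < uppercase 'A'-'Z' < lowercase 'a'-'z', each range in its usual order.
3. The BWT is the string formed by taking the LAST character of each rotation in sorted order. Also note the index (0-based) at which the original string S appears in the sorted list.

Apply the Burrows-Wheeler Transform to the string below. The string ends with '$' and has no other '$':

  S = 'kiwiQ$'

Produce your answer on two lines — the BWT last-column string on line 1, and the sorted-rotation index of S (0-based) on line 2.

All 6 rotations (rotation i = S[i:]+S[:i]):
  rot[0] = kiwiQ$
  rot[1] = iwiQ$k
  rot[2] = wiQ$ki
  rot[3] = iQ$kiw
  rot[4] = Q$kiwi
  rot[5] = $kiwiQ
Sorted (with $ < everything):
  sorted[0] = $kiwiQ  (last char: 'Q')
  sorted[1] = Q$kiwi  (last char: 'i')
  sorted[2] = iQ$kiw  (last char: 'w')
  sorted[3] = iwiQ$k  (last char: 'k')
  sorted[4] = kiwiQ$  (last char: '$')
  sorted[5] = wiQ$ki  (last char: 'i')
Last column: Qiwk$i
Original string S is at sorted index 4

Answer: Qiwk$i
4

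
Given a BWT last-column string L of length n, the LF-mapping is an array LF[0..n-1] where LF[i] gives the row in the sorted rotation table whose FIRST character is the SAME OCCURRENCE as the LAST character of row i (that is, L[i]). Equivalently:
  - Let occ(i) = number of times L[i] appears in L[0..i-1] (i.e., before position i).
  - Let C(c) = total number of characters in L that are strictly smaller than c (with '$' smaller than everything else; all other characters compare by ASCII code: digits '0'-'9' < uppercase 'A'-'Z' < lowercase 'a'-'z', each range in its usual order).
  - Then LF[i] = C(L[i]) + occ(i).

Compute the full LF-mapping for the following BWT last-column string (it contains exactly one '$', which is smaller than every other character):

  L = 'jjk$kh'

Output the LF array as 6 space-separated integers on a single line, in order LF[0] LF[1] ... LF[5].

Answer: 2 3 4 0 5 1

Derivation:
Char counts: '$':1, 'h':1, 'j':2, 'k':2
C (first-col start): C('$')=0, C('h')=1, C('j')=2, C('k')=4
L[0]='j': occ=0, LF[0]=C('j')+0=2+0=2
L[1]='j': occ=1, LF[1]=C('j')+1=2+1=3
L[2]='k': occ=0, LF[2]=C('k')+0=4+0=4
L[3]='$': occ=0, LF[3]=C('$')+0=0+0=0
L[4]='k': occ=1, LF[4]=C('k')+1=4+1=5
L[5]='h': occ=0, LF[5]=C('h')+0=1+0=1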